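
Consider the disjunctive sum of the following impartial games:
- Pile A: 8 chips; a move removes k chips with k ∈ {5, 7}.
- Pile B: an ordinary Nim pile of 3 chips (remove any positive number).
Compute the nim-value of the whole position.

2

Build the Grundy sequence for pile A with g(k) = mex{g(k−s) : s ∈ {5, 7}, s ≤ k}:
k:     0  1  2  3  4  5  6  7  8
g(k):  0  0  0  0  0  1  1  1  1
So g(8) = 1.
Pile B is a plain Nim pile of size 3, so its Grundy value is 3.
The value of a disjunctive sum is the nim-sum of the parts.
Combined value = 1 ⊕ 3 = 2.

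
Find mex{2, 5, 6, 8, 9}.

0

0 is not in the set, so the mex is 0.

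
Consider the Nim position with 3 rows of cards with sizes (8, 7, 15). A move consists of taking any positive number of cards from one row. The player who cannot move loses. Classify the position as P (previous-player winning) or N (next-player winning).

P-position

Nim-sum: 8 XOR 7 XOR 15 = 0.
The nim-sum is 0, so this is a P-position: the player to move is in a losing position under optimal play.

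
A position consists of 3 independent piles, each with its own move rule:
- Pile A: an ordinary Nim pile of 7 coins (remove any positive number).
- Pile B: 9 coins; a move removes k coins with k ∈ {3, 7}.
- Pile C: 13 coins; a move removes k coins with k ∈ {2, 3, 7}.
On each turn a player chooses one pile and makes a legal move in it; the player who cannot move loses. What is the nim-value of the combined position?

Pile A is a plain Nim pile of size 7, so its Grundy value is 7.
Grundy values for pile B (subtraction set {3, 7}):
k:     0  1  2  3  4  5  6  7  8  9
g(k):  0  0  0  1  1  1  0  2  2  1
So g(9) = 1.
Grundy values for pile C (subtraction set {2, 3, 7}):
k:     0  1  2  3  4  5  6  7  8  9 10 11 12 13
g(k):  0  0  1  1  2  0  0  1  1  2  0  0  1  1
So g(13) = 1.
The value of a disjunctive sum is the nim-sum of the parts.
Combined value = 7 ⊕ 1 ⊕ 1 = 7.

7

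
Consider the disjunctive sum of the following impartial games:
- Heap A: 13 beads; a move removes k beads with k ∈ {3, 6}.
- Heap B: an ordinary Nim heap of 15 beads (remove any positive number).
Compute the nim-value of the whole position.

14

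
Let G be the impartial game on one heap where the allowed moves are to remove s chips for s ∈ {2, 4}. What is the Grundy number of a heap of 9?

Compute g(0), g(1), … for moves {2, 4}:
g(0) = mex{} = 0
g(1) = mex{} = 0
g(2) = mex{0} = 1
g(3) = mex{0} = 1
g(4) = mex{0,1} = 2
g(5) = mex{0,1} = 2
g(6) = mex{1,2} = 0
g(7) = mex{1,2} = 0
g(8) = mex{0,2} = 1
g(9) = mex{0,2} = 1
So g(9) = 1.

1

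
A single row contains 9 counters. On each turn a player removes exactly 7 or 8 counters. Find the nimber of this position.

1

Build the Grundy sequence with g(k) = mex{g(k−s) : s ∈ {7, 8}, s ≤ k}:
g(0) = mex{} = 0
g(1) = mex{} = 0
g(2) = mex{} = 0
g(3) = mex{} = 0
g(4) = mex{} = 0
g(5) = mex{} = 0
g(6) = mex{} = 0
g(7) = mex{0} = 1
g(8) = mex{0} = 1
g(9) = mex{0} = 1
So g(9) = 1.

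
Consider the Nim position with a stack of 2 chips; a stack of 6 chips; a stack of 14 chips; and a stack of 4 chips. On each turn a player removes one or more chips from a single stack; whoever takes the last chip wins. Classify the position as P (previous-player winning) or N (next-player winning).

N-position

Compute the nim-sum pairwise:
2 ^ 6 = 4
4 ^ 14 = 10
10 ^ 4 = 14
The nim-sum is 14 ≠ 0, so this is an N-position: the player to move can win.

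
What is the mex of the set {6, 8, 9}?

0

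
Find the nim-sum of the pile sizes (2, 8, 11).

Bitwise XOR of the heap sizes:
  0010  (2)
  1000  (8)
  1011  (11)
  ----
  0001  (1)

1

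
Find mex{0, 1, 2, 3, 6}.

The values 0, 1, 2, 3 are all present; 4 is the first non-negative integer missing from the set.

4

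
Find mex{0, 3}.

0 is in the set but 1 is not, so the mex is 1.

1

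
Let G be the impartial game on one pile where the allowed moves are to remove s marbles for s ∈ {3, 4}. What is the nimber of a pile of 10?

1

Compute g(0), g(1), … for moves {3, 4}:
g(0) = mex{} = 0
g(1) = mex{} = 0
g(2) = mex{} = 0
g(3) = mex{0} = 1
g(4) = mex{0} = 1
g(5) = mex{0} = 1
g(6) = mex{0,1} = 2
g(7) = mex{1} = 0
g(8) = mex{1} = 0
g(9) = mex{1,2} = 0
g(10) = mex{0,2} = 1
So g(10) = 1.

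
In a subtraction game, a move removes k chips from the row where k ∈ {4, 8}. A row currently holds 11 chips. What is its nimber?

2

Compute g(0), g(1), … for moves {4, 8}:
k:     0  1  2  3  4  5  6  7  8  9 10 11
g(k):  0  0  0  0  1  1  1  1  2  2  2  2
So g(11) = 2.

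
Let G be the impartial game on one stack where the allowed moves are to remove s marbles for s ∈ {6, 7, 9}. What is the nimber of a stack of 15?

Compute g(0), g(1), … for moves {6, 7, 9}:
k:     0  1  2  3  4  5  6  7  8  9 10 11 12 13 14 15
g(k):  0  0  0  0  0  0  1  1  1  1  1  1  2  2  2  0
So g(15) = 0.

0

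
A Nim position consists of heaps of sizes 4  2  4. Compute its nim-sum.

2

Bitwise XOR of the heap sizes:
  100  (4)
  010  (2)
  100  (4)
  ---
  010  (2)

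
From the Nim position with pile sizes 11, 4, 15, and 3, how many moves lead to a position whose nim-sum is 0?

3

Write each in binary and XOR column by column:
  1011  (11)
  0100  (4)
  1111  (15)
  0011  (3)
  ----
  0011  (3)
The overall nim-sum is X = 3. A pile of size p has a winning move iff p XOR X < p (reduce it to p XOR X).
  11: 11 XOR 3 = 8 < 11 — winning move (to 8).
  4: 4 XOR 3 = 7 ≥ 4 — no move.
  15: 15 XOR 3 = 12 < 15 — winning move (to 12).
  3: 3 XOR 3 = 0 < 3 — winning move (to 0).
That gives 3 winning moves.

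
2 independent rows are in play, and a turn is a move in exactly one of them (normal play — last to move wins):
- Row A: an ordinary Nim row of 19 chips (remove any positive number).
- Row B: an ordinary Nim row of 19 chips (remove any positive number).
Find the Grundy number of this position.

0

Row A is a plain Nim row of size 19, so its Grundy value is 19.
Row B is a plain Nim row of size 19, so its Grundy value is 19.
By the Sprague-Grundy theorem, the Grundy value of a sum of independent games is the XOR of the component values.
Combined value = 19 XOR 19 = 0.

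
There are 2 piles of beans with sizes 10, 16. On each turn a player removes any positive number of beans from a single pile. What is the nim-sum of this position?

26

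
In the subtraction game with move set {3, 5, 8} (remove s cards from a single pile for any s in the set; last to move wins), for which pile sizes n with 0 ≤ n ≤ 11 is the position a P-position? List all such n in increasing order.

0, 1, 2, 11

Build the Grundy sequence with g(k) = mex{g(k−s) : s ∈ {3, 5, 8}, s ≤ k}:
k:     0  1  2  3  4  5  6  7  8  9 10 11
g(k):  0  0  0  1  1  1  2  2  2  3  3  0
The P-positions (g = 0) in 0..11 are 0, 1, 2, 11.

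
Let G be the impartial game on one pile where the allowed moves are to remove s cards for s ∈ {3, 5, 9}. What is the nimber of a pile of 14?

Compute g(0), g(1), … for moves {3, 5, 9}:
k:     0  1  2  3  4  5  6  7  8  9 10 11 12 13 14
g(k):  0  0  0  1  1  1  2  2  0  3  3  1  0  2  0
So g(14) = 0.

0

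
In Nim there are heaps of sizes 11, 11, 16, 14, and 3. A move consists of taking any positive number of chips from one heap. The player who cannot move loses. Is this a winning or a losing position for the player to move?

Winning position

Write each in binary and XOR column by column:
  01011  (11)
  01011  (11)
  10000  (16)
  01110  (14)
  00011  (3)
  -----
  11101  (29)
The nim-sum is 29 ≠ 0, so this is an N-position: the player to move can win.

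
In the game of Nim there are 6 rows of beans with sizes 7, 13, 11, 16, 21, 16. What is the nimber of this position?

20

In binary:
  00111  (7)
  01101  (13)
  01011  (11)
  10000  (16)
  10101  (21)
  10000  (16)
  -----
  10100  (20)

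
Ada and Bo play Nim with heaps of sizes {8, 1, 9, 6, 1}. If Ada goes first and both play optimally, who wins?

Ada wins

Nim-sum: 8 ^ 1 ^ 9 ^ 6 ^ 1 = 7.
The nim-sum is 7 ≠ 0, so this is an N-position: the player to move can win; Ada has a winning move.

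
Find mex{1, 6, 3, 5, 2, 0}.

4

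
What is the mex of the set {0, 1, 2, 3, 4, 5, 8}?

6

The values 0, 1, 2, 3, 4, 5 are all present; 6 is the first non-negative integer missing from the set.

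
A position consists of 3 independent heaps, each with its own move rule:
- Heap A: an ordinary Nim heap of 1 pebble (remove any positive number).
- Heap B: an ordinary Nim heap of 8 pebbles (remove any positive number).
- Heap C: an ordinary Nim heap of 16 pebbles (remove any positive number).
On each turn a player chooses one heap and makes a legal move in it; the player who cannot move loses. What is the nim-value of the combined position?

25

Heap A is a plain Nim heap of size 1, so its Grundy value is 1.
Heap B is a plain Nim heap of size 8, so its Grundy value is 8.
Heap C is a plain Nim heap of size 16, so its Grundy value is 16.
The value of a disjunctive sum is the nim-sum of the parts.
Combined value = 1 ⊕ 8 ⊕ 16 = 25.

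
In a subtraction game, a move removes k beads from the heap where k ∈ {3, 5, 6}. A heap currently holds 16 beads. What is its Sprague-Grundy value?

Grundy values for subtraction set {3, 5, 6}:
k:     0  1  2  3  4  5  6  7  8  9 10 11 12 13 14 15 16
g(k):  0  0  0  1  1  1  2  2  2  0  0  0  1  1  1  2  2
So g(16) = 2.

2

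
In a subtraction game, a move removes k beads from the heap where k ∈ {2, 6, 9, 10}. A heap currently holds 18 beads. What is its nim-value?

Build the Grundy sequence with g(k) = mex{g(k−s) : s ∈ {2, 6, 9, 10}, s ≤ k}:
k:     0  1  2  3  4  5  6  7  8  9 10 11 12 13 14 15 16 17 18
g(k):  0  0  1  1  0  0  1  1  0  2  1  3  0  2  1  3  0  2  1
So g(18) = 1.

1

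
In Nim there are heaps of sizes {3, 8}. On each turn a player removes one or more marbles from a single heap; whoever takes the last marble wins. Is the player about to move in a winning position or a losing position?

Nim-sum: 3 XOR 8 = 11.
The nim-sum is 11 ≠ 0, so this is an N-position: the player to move can win.

Winning position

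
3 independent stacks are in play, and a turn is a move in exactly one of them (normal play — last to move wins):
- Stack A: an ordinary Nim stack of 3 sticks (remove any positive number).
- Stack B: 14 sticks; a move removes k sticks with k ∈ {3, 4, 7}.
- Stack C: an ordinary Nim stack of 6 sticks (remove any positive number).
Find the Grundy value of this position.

4

Stack A is a plain Nim stack of size 3, so its Grundy value is 3.
For stack B, compute g(0), g(1), … with moves {3, 4, 7}:
g(0) = mex{} = 0
g(1) = mex{} = 0
g(2) = mex{} = 0
g(3) = mex{0} = 1
g(4) = mex{0} = 1
g(5) = mex{0} = 1
g(6) = mex{0,1} = 2
g(7) = mex{0,1} = 2
g(8) = mex{0,1} = 2
g(9) = mex{0,1,2} = 3
g(10) = mex{1,2} = 0
g(11) = mex{1,2} = 0
g(12) = mex{1,2,3} = 0
g(13) = mex{0,2,3} = 1
g(14) = mex{0,2} = 1
So g(14) = 1.
Stack C is a plain Nim stack of size 6, so its Grundy value is 6.
The value of a disjunctive sum is the nim-sum of the parts.
Combined value = 3 ⊕ 1 ⊕ 6 = 4.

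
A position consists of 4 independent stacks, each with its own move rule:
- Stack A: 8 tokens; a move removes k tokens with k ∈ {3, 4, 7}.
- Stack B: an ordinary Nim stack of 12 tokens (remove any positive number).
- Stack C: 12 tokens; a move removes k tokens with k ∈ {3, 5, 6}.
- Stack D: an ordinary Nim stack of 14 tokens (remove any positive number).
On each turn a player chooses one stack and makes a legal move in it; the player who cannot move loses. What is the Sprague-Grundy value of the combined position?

1

For stack A, compute g(0), g(1), … with moves {3, 4, 7}:
g(0) = mex{} = 0
g(1) = mex{} = 0
g(2) = mex{} = 0
g(3) = mex{0} = 1
g(4) = mex{0} = 1
g(5) = mex{0} = 1
g(6) = mex{0,1} = 2
g(7) = mex{0,1} = 2
g(8) = mex{0,1} = 2
So g(8) = 2.
Stack B is a plain Nim stack of size 12, so its Grundy value is 12.
Grundy values for stack C (subtraction set {3, 5, 6}):
g(0) = mex{} = 0
g(1) = mex{} = 0
g(2) = mex{} = 0
g(3) = mex{0} = 1
g(4) = mex{0} = 1
g(5) = mex{0} = 1
g(6) = mex{0,1} = 2
g(7) = mex{0,1} = 2
g(8) = mex{0,1} = 2
g(9) = mex{1,2} = 0
g(10) = mex{1,2} = 0
g(11) = mex{1,2} = 0
g(12) = mex{0,2} = 1
So g(12) = 1.
Stack D is a plain Nim stack of size 14, so its Grundy value is 14.
The value of a disjunctive sum is the nim-sum of the parts.
Combined value = 2 XOR 12 XOR 1 XOR 14 = 1.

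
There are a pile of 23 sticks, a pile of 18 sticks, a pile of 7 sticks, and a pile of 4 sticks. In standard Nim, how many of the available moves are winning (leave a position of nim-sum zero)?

3

Compute the nim-sum pairwise:
23 ^ 18 = 5
5 ^ 7 = 2
2 ^ 4 = 6
The overall nim-sum is X = 6. A pile of size p has a winning move iff p XOR X < p (reduce it to p XOR X).
  23: 23 XOR 6 = 17 < 23 — winning move (to 17).
  18: 18 XOR 6 = 20 ≥ 18 — no move.
  7: 7 XOR 6 = 1 < 7 — winning move (to 1).
  4: 4 XOR 6 = 2 < 4 — winning move (to 2).
That gives 3 winning moves.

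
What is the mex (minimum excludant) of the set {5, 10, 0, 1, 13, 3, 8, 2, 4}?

6

The values 0, 1, 2, 3, 4, 5 are all present; 6 is the first non-negative integer missing from the set.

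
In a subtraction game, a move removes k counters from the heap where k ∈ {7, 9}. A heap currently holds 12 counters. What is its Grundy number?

Compute g(0), g(1), … for moves {7, 9}:
g(0) = mex{} = 0
g(1) = mex{} = 0
g(2) = mex{} = 0
g(3) = mex{} = 0
g(4) = mex{} = 0
g(5) = mex{} = 0
g(6) = mex{} = 0
g(7) = mex{0} = 1
g(8) = mex{0} = 1
g(9) = mex{0} = 1
g(10) = mex{0} = 1
g(11) = mex{0} = 1
g(12) = mex{0} = 1
So g(12) = 1.

1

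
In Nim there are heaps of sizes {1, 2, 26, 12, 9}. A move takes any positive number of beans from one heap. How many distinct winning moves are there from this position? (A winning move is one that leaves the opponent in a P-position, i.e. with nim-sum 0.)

Nim-sum: 1 ⊕ 2 ⊕ 26 ⊕ 12 ⊕ 9 = 28.
The overall nim-sum is X = 28. A heap of size p has a winning move iff p XOR X < p (reduce it to p XOR X).
  1: 1 XOR 28 = 29 ≥ 1 — no move.
  2: 2 XOR 28 = 30 ≥ 2 — no move.
  26: 26 XOR 28 = 6 < 26 — winning move (to 6).
  12: 12 XOR 28 = 16 ≥ 12 — no move.
  9: 9 XOR 28 = 21 ≥ 9 — no move.
That gives 1 winning move.

1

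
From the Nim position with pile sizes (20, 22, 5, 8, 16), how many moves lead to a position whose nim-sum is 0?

In binary:
  10100  (20)
  10110  (22)
  00101  (5)
  01000  (8)
  10000  (16)
  -----
  11111  (31)
The overall nim-sum is X = 31. A pile of size p has a winning move iff p XOR X < p (reduce it to p XOR X).
  20: 20 XOR 31 = 11 < 20 — winning move (to 11).
  22: 22 XOR 31 = 9 < 22 — winning move (to 9).
  5: 5 XOR 31 = 26 ≥ 5 — no move.
  8: 8 XOR 31 = 23 ≥ 8 — no move.
  16: 16 XOR 31 = 15 < 16 — winning move (to 15).
That gives 3 winning moves.

3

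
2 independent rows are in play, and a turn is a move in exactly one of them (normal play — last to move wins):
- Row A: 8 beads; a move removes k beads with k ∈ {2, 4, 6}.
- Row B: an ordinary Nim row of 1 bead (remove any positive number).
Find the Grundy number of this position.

Build the Grundy sequence for row A with g(k) = mex{g(k−s) : s ∈ {2, 4, 6}, s ≤ k}:
k:     0  1  2  3  4  5  6  7  8
g(k):  0  0  1  1  2  2  3  3  0
So g(8) = 0.
Row B is a plain Nim row of size 1, so its Grundy value is 1.
The value of a disjunctive sum is the nim-sum of the parts.
Combined value = 0 XOR 1 = 1.

1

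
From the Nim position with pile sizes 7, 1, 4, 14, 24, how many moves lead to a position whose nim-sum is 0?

1

Nim-sum: 7 XOR 1 XOR 4 XOR 14 XOR 24 = 20.
The overall nim-sum is X = 20. A pile of size p has a winning move iff p XOR X < p (reduce it to p XOR X).
  7: 7 XOR 20 = 19 ≥ 7 — no move.
  1: 1 XOR 20 = 21 ≥ 1 — no move.
  4: 4 XOR 20 = 16 ≥ 4 — no move.
  14: 14 XOR 20 = 26 ≥ 14 — no move.
  24: 24 XOR 20 = 12 < 24 — winning move (to 12).
That gives 1 winning move.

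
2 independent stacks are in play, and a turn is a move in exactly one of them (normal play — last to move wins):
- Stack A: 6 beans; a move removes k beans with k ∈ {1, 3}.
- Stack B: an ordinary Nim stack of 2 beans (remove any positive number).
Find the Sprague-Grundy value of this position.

Build the Grundy sequence for stack A with g(k) = mex{g(k−s) : s ∈ {1, 3}, s ≤ k}:
k:     0  1  2  3  4  5  6
g(k):  0  1  0  1  0  1  0
So g(6) = 0.
Stack B is a plain Nim stack of size 2, so its Grundy value is 2.
The value of a disjunctive sum is the nim-sum of the parts.
Combined value = 0 XOR 2 = 2.

2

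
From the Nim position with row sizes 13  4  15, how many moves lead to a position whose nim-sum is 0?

3

Compute the nim-sum pairwise:
13 ^ 4 = 9
9 ^ 15 = 6
The overall nim-sum is X = 6. A row of size p has a winning move iff p XOR X < p (reduce it to p XOR X).
  13: 13 XOR 6 = 11 < 13 — winning move (to 11).
  4: 4 XOR 6 = 2 < 4 — winning move (to 2).
  15: 15 XOR 6 = 9 < 15 — winning move (to 9).
That gives 3 winning moves.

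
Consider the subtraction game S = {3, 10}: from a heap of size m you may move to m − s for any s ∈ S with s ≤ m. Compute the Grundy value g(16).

1

Build the Grundy sequence with g(k) = mex{g(k−s) : s ∈ {3, 10}, s ≤ k}:
k:     0  1  2  3  4  5  6  7  8  9 10 11 12 13 14 15 16
g(k):  0  0  0  1  1  1  0  0  0  1  1  1  2  0  0  0  1
So g(16) = 1.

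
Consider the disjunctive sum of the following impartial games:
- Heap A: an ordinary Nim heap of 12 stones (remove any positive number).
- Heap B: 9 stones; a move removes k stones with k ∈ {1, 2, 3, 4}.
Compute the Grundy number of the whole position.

Heap A is a plain Nim heap of size 12, so its Grundy value is 12.
For heap B, compute g(0), g(1), … with moves {1, 2, 3, 4}:
k:     0  1  2  3  4  5  6  7  8  9
g(k):  0  1  2  3  4  0  1  2  3  4
So g(9) = 4.
By the Sprague-Grundy theorem, the Grundy value of a sum of independent games is the XOR of the component values.
Combined value = 12 XOR 4 = 8.

8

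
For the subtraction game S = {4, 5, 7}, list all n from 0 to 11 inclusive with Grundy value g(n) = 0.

Build the Grundy sequence with g(k) = mex{g(k−s) : s ∈ {4, 5, 7}, s ≤ k}:
k:     0  1  2  3  4  5  6  7  8  9 10 11
g(k):  0  0  0  0  1  1  1  1  2  2  2  0
The P-positions (g = 0) in 0..11 are 0, 1, 2, 3, 11.

0, 1, 2, 3, 11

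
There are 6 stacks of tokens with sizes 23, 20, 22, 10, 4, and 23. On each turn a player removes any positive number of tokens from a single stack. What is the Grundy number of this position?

Compute the nim-sum pairwise:
23 ⊕ 20 = 3
3 ⊕ 22 = 21
21 ⊕ 10 = 31
31 ⊕ 4 = 27
27 ⊕ 23 = 12

12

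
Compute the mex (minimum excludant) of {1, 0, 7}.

The values 0, 1 are all present; 2 is the first non-negative integer missing from the set.

2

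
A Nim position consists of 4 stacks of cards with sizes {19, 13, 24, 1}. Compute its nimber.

7

In binary:
  10011  (19)
  01101  (13)
  11000  (24)
  00001  (1)
  -----
  00111  (7)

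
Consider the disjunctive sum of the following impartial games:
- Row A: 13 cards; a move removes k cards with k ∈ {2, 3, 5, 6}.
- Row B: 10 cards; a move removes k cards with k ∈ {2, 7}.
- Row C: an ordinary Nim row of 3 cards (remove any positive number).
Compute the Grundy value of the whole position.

1

Build the Grundy sequence for row A with g(k) = mex{g(k−s) : s ∈ {2, 3, 5, 6}, s ≤ k}:
g(0) = mex{} = 0
g(1) = mex{} = 0
g(2) = mex{0} = 1
g(3) = mex{0} = 1
g(4) = mex{0,1} = 2
g(5) = mex{0,1} = 2
g(6) = mex{0,1,2} = 3
g(7) = mex{0,1,2} = 3
g(8) = mex{1,2,3} = 0
g(9) = mex{1,2,3} = 0
g(10) = mex{0,2,3} = 1
g(11) = mex{0,2,3} = 1
g(12) = mex{0,1,3} = 2
g(13) = mex{0,1,3} = 2
So g(13) = 2.
Build the Grundy sequence for row B with g(k) = mex{g(k−s) : s ∈ {2, 7}, s ≤ k}:
k:     0  1  2  3  4  5  6  7  8  9 10
g(k):  0  0  1  1  0  0  1  1  2  0  0
So g(10) = 0.
Row C is a plain Nim row of size 3, so its Grundy value is 3.
By the Sprague-Grundy theorem, the Grundy value of a sum of independent games is the XOR of the component values.
Combined value = 2 XOR 0 XOR 3 = 1.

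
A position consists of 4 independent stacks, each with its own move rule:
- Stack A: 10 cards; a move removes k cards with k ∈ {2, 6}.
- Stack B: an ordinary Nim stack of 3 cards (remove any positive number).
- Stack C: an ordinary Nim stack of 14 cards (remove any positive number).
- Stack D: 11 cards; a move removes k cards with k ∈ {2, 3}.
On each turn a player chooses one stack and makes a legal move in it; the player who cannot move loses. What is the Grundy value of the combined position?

Build the Grundy sequence for stack A with g(k) = mex{g(k−s) : s ∈ {2, 6}, s ≤ k}:
k:     0  1  2  3  4  5  6  7  8  9 10
g(k):  0  0  1  1  0  0  1  1  0  0  1
So g(10) = 1.
Stack B is a plain Nim stack of size 3, so its Grundy value is 3.
Stack C is a plain Nim stack of size 14, so its Grundy value is 14.
Build the Grundy sequence for stack D with g(k) = mex{g(k−s) : s ∈ {2, 3}, s ≤ k}:
k:     0  1  2  3  4  5  6  7  8  9 10 11
g(k):  0  0  1  1  2  0  0  1  1  2  0  0
So g(11) = 0.
The value of a disjunctive sum is the nim-sum of the parts.
Combined value = 1 ⊕ 3 ⊕ 14 ⊕ 0 = 12.

12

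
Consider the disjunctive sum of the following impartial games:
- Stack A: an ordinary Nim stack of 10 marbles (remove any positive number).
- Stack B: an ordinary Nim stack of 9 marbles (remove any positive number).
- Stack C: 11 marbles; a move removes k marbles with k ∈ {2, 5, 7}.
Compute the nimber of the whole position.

0

Stack A is a plain Nim stack of size 10, so its Grundy value is 10.
Stack B is a plain Nim stack of size 9, so its Grundy value is 9.
For stack C, compute g(0), g(1), … with moves {2, 5, 7}:
g(0) = mex{} = 0
g(1) = mex{} = 0
g(2) = mex{0} = 1
g(3) = mex{0} = 1
g(4) = mex{1} = 0
g(5) = mex{0,1} = 2
g(6) = mex{0} = 1
g(7) = mex{0,1,2} = 3
g(8) = mex{0,1} = 2
g(9) = mex{0,1,3} = 2
g(10) = mex{1,2} = 0
g(11) = mex{0,1,2} = 3
So g(11) = 3.
By the Sprague-Grundy theorem, the Grundy value of a sum of independent games is the XOR of the component values.
Combined value = 10 ⊕ 9 ⊕ 3 = 0.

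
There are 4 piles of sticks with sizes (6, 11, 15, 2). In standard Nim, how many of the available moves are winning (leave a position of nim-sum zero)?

0

Compute the nim-sum pairwise:
6 ^ 11 = 13
13 ^ 15 = 2
2 ^ 2 = 0
The nim-sum is already 0, so every move leaves a nonzero nim-sum — there are no winning moves.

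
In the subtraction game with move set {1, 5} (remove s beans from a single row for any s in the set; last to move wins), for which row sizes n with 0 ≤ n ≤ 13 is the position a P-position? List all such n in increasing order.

0, 2, 4, 6, 8, 10, 12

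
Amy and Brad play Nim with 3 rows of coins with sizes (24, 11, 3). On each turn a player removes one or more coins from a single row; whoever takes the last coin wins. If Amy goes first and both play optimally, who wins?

Amy wins

Compute the nim-sum pairwise:
24 ⊕ 11 = 19
19 ⊕ 3 = 16
The nim-sum is 16 ≠ 0, so this is an N-position: the player to move can win; Amy has a winning move.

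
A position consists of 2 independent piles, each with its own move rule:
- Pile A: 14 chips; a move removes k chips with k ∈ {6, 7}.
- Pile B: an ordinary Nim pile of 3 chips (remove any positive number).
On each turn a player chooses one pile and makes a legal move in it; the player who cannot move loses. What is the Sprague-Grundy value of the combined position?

Build the Grundy sequence for pile A with g(k) = mex{g(k−s) : s ∈ {6, 7}, s ≤ k}:
k:     0  1  2  3  4  5  6  7  8  9 10 11 12 13 14
g(k):  0  0  0  0  0  0  1  1  1  1  1  1  2  0  0
So g(14) = 0.
Pile B is a plain Nim pile of size 3, so its Grundy value is 3.
The value of a disjunctive sum is the nim-sum of the parts.
Combined value = 0 ⊕ 3 = 3.

3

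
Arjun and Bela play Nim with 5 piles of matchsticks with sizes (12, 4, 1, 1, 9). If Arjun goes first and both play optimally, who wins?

Bitwise XOR of the heap sizes:
  1100  (12)
  0100  (4)
  0001  (1)
  0001  (1)
  1001  (9)
  ----
  0001  (1)
The nim-sum is 1 ≠ 0, so this is an N-position: the player to move can win; Arjun has a winning move.

Arjun wins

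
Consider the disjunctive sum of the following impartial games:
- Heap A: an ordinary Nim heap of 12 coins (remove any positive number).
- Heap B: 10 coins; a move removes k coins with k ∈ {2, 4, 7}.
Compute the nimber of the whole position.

14

Heap A is a plain Nim heap of size 12, so its Grundy value is 12.
For heap B, compute g(0), g(1), … with moves {2, 4, 7}:
g(0) = mex{} = 0
g(1) = mex{} = 0
g(2) = mex{0} = 1
g(3) = mex{0} = 1
g(4) = mex{0,1} = 2
g(5) = mex{0,1} = 2
g(6) = mex{1,2} = 0
g(7) = mex{0,1,2} = 3
g(8) = mex{0,2} = 1
g(9) = mex{1,2,3} = 0
g(10) = mex{0,1} = 2
So g(10) = 2.
By the Sprague-Grundy theorem, the Grundy value of a sum of independent games is the XOR of the component values.
Combined value = 12 XOR 2 = 14.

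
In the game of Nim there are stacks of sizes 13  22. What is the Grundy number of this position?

Bitwise XOR of the heap sizes:
  01101  (13)
  10110  (22)
  -----
  11011  (27)

27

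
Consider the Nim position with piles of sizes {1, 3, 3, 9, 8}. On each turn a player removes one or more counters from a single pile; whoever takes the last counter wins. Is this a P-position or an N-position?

Write each in binary and XOR column by column:
  0001  (1)
  0011  (3)
  0011  (3)
  1001  (9)
  1000  (8)
  ----
  0000  (0)
The nim-sum is 0, so this is a P-position: the player to move is in a losing position under optimal play.

P-position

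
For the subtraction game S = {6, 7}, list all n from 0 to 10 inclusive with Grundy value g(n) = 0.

0, 1, 2, 3, 4, 5

Compute g(0), g(1), … for moves {6, 7}:
g(0) = mex{} = 0
g(1) = mex{} = 0
g(2) = mex{} = 0
g(3) = mex{} = 0
g(4) = mex{} = 0
g(5) = mex{} = 0
g(6) = mex{0} = 1
g(7) = mex{0} = 1
g(8) = mex{0} = 1
g(9) = mex{0} = 1
g(10) = mex{0} = 1
The P-positions (g = 0) in 0..10 are 0, 1, 2, 3, 4, 5.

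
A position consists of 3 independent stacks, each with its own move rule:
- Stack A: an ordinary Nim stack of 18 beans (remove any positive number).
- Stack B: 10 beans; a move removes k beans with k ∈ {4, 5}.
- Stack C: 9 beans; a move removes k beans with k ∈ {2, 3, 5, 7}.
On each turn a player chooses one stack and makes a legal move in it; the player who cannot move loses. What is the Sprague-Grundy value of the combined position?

18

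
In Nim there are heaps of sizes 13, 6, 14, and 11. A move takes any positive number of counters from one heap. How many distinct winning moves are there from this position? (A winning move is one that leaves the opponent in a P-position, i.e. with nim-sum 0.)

Compute the nim-sum pairwise:
13 ^ 6 = 11
11 ^ 14 = 5
5 ^ 11 = 14
The overall nim-sum is X = 14. A heap of size p has a winning move iff p XOR X < p (reduce it to p XOR X).
  13: 13 XOR 14 = 3 < 13 — winning move (to 3).
  6: 6 XOR 14 = 8 ≥ 6 — no move.
  14: 14 XOR 14 = 0 < 14 — winning move (to 0).
  11: 11 XOR 14 = 5 < 11 — winning move (to 5).
That gives 3 winning moves.

3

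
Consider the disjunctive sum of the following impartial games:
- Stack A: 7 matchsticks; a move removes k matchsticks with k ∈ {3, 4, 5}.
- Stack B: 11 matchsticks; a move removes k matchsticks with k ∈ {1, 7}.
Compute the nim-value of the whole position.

3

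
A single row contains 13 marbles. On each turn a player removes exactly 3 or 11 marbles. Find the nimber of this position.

2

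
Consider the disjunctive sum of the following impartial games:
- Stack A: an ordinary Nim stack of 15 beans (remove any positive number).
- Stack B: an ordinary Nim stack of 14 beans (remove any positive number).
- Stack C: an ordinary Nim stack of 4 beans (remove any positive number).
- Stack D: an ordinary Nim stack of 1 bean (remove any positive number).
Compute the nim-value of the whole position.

Stack A is a plain Nim stack of size 15, so its Grundy value is 15.
Stack B is a plain Nim stack of size 14, so its Grundy value is 14.
Stack C is a plain Nim stack of size 4, so its Grundy value is 4.
Stack D is a plain Nim stack of size 1, so its Grundy value is 1.
By the Sprague-Grundy theorem, the Grundy value of a sum of independent games is the XOR of the component values.
Combined value = 15 ⊕ 14 ⊕ 4 ⊕ 1 = 4.

4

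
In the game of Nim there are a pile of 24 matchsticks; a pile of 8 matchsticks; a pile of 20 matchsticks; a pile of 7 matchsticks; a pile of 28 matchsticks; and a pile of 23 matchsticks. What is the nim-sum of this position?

In binary:
  11000  (24)
  01000  (8)
  10100  (20)
  00111  (7)
  11100  (28)
  10111  (23)
  -----
  01000  (8)

8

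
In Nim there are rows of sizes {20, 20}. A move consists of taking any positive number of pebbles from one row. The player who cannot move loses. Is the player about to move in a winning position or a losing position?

Losing position

Nim-sum: 20 XOR 20 = 0.
The nim-sum is 0, so this is a P-position: the player to move is in a losing position under optimal play.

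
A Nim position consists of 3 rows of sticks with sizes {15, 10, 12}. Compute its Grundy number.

In binary:
  1111  (15)
  1010  (10)
  1100  (12)
  ----
  1001  (9)

9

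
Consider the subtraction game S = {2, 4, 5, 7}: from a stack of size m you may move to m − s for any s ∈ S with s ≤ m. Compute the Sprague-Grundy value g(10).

0

Build the Grundy sequence with g(k) = mex{g(k−s) : s ∈ {2, 4, 5, 7}, s ≤ k}:
k:     0  1  2  3  4  5  6  7  8  9 10
g(k):  0  0  1  1  2  2  3  3  4  0  0
So g(10) = 0.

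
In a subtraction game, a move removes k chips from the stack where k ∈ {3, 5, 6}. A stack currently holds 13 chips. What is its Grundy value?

Build the Grundy sequence with g(k) = mex{g(k−s) : s ∈ {3, 5, 6}, s ≤ k}:
k:     0  1  2  3  4  5  6  7  8  9 10 11 12 13
g(k):  0  0  0  1  1  1  2  2  2  0  0  0  1  1
So g(13) = 1.

1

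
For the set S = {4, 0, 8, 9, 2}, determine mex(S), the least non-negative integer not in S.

1

0 is in the set but 1 is not, so the mex is 1.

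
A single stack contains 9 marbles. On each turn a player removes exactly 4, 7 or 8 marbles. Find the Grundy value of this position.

2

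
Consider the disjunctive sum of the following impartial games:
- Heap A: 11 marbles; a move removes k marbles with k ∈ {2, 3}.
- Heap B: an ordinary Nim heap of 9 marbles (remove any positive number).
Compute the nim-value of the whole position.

9

For heap A, compute g(0), g(1), … with moves {2, 3}:
g(0) = mex{} = 0
g(1) = mex{} = 0
g(2) = mex{0} = 1
g(3) = mex{0} = 1
g(4) = mex{0,1} = 2
g(5) = mex{1} = 0
g(6) = mex{1,2} = 0
g(7) = mex{0,2} = 1
g(8) = mex{0} = 1
g(9) = mex{0,1} = 2
g(10) = mex{1} = 0
g(11) = mex{1,2} = 0
So g(11) = 0.
Heap B is a plain Nim heap of size 9, so its Grundy value is 9.
By the Sprague-Grundy theorem, the Grundy value of a sum of independent games is the XOR of the component values.
Combined value = 0 ⊕ 9 = 9.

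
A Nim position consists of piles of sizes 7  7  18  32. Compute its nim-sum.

Compute the nim-sum pairwise:
7 ^ 7 = 0
0 ^ 18 = 18
18 ^ 32 = 50

50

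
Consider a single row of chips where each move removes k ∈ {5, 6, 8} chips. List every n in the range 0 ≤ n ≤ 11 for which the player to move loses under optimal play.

0, 1, 2, 3, 4

Grundy values for subtraction set {5, 6, 8}:
k:     0  1  2  3  4  5  6  7  8  9 10 11
g(k):  0  0  0  0  0  1  1  1  1  1  2  2
The P-positions (g = 0) in 0..11 are 0, 1, 2, 3, 4.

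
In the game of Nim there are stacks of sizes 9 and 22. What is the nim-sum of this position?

31

In binary:
  01001  (9)
  10110  (22)
  -----
  11111  (31)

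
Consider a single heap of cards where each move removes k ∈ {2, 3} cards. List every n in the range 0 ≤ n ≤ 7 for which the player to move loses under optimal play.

0, 1, 5, 6

Grundy values for subtraction set {2, 3}:
k:     0  1  2  3  4  5  6  7
g(k):  0  0  1  1  2  0  0  1
The P-positions (g = 0) in 0..7 are 0, 1, 5, 6.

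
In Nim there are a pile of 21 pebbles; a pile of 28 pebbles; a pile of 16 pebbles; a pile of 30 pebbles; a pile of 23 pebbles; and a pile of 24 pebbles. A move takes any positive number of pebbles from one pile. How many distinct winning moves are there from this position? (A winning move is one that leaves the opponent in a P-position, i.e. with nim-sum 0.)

3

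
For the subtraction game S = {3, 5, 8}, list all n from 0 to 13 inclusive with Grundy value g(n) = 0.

0, 1, 2, 11, 12, 13

Compute g(0), g(1), … for moves {3, 5, 8}:
k:     0  1  2  3  4  5  6  7  8  9 10 11 12 13
g(k):  0  0  0  1  1  1  2  2  2  3  3  0  0  0
The P-positions (g = 0) in 0..13 are 0, 1, 2, 11, 12, 13.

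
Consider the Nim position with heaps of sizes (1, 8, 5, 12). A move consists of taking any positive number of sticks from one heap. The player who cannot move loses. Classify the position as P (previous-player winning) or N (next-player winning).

P-position

Compute the nim-sum pairwise:
1 ^ 8 = 9
9 ^ 5 = 12
12 ^ 12 = 0
The nim-sum is 0, so this is a P-position: the player to move is in a losing position under optimal play.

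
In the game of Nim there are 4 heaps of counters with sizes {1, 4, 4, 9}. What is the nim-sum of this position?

8

Bitwise XOR of the heap sizes:
  0001  (1)
  0100  (4)
  0100  (4)
  1001  (9)
  ----
  1000  (8)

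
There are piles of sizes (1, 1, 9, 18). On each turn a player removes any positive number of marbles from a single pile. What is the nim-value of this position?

27

Write each in binary and XOR column by column:
  00001  (1)
  00001  (1)
  01001  (9)
  10010  (18)
  -----
  11011  (27)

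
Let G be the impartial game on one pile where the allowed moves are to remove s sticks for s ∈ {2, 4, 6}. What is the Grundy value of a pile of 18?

1

Compute g(0), g(1), … for moves {2, 4, 6}:
k:     0  1  2  3  4  5  6  7  8  9 10 11 12 13 14 15 16 17 18
g(k):  0  0  1  1  2  2  3  3  0  0  1  1  2  2  3  3  0  0  1
So g(18) = 1.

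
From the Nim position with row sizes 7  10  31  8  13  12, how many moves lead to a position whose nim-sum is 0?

Compute the nim-sum pairwise:
7 ^ 10 = 13
13 ^ 31 = 18
18 ^ 8 = 26
26 ^ 13 = 23
23 ^ 12 = 27
The overall nim-sum is X = 27. A row of size p has a winning move iff p XOR X < p (reduce it to p XOR X).
  7: 7 XOR 27 = 28 ≥ 7 — no move.
  10: 10 XOR 27 = 17 ≥ 10 — no move.
  31: 31 XOR 27 = 4 < 31 — winning move (to 4).
  8: 8 XOR 27 = 19 ≥ 8 — no move.
  13: 13 XOR 27 = 22 ≥ 13 — no move.
  12: 12 XOR 27 = 23 ≥ 12 — no move.
That gives 1 winning move.

1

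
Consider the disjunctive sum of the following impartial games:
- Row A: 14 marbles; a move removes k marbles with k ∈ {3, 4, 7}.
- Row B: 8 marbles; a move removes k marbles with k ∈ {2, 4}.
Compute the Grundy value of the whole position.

0

Build the Grundy sequence for row A with g(k) = mex{g(k−s) : s ∈ {3, 4, 7}, s ≤ k}:
g(0) = mex{} = 0
g(1) = mex{} = 0
g(2) = mex{} = 0
g(3) = mex{0} = 1
g(4) = mex{0} = 1
g(5) = mex{0} = 1
g(6) = mex{0,1} = 2
g(7) = mex{0,1} = 2
g(8) = mex{0,1} = 2
g(9) = mex{0,1,2} = 3
g(10) = mex{1,2} = 0
g(11) = mex{1,2} = 0
g(12) = mex{1,2,3} = 0
g(13) = mex{0,2,3} = 1
g(14) = mex{0,2} = 1
So g(14) = 1.
Grundy values for row B (subtraction set {2, 4}):
k:     0  1  2  3  4  5  6  7  8
g(k):  0  0  1  1  2  2  0  0  1
So g(8) = 1.
By the Sprague-Grundy theorem, the Grundy value of a sum of independent games is the XOR of the component values.
Combined value = 1 XOR 1 = 0.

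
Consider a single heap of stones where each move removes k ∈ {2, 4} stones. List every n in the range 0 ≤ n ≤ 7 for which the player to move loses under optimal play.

0, 1, 6, 7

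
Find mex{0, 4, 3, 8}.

1

0 is in the set but 1 is not, so the mex is 1.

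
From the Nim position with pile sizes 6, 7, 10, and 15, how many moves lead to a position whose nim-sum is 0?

3

Bitwise XOR of the heap sizes:
  0110  (6)
  0111  (7)
  1010  (10)
  1111  (15)
  ----
  0100  (4)
The overall nim-sum is X = 4. A pile of size p has a winning move iff p XOR X < p (reduce it to p XOR X).
  6: 6 XOR 4 = 2 < 6 — winning move (to 2).
  7: 7 XOR 4 = 3 < 7 — winning move (to 3).
  10: 10 XOR 4 = 14 ≥ 10 — no move.
  15: 15 XOR 4 = 11 < 15 — winning move (to 11).
That gives 3 winning moves.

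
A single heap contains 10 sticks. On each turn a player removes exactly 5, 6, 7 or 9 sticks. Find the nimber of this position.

Grundy values for subtraction set {5, 6, 7, 9}:
k:     0  1  2  3  4  5  6  7  8  9 10
g(k):  0  0  0  0  0  1  1  1  1  1  2
So g(10) = 2.

2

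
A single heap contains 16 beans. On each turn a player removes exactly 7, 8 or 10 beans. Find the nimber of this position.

2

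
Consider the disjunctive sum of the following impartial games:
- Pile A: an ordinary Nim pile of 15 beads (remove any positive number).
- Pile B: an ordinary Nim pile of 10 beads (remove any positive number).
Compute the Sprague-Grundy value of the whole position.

5

Pile A is a plain Nim pile of size 15, so its Grundy value is 15.
Pile B is a plain Nim pile of size 10, so its Grundy value is 10.
The value of a disjunctive sum is the nim-sum of the parts.
Combined value = 15 ⊕ 10 = 5.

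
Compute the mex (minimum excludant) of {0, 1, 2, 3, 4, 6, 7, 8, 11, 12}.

The values 0, 1, 2, 3, 4 are all present; 5 is the first non-negative integer missing from the set.

5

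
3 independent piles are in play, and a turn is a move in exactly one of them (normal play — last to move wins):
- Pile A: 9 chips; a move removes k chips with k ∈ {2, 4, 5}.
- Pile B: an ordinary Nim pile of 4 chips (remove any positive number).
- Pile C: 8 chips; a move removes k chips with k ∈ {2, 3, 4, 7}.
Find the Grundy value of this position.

4

Grundy values for pile A (subtraction set {2, 4, 5}):
k:     0  1  2  3  4  5  6  7  8  9
g(k):  0  0  1  1  2  2  3  0  0  1
So g(9) = 1.
Pile B is a plain Nim pile of size 4, so its Grundy value is 4.
Build the Grundy sequence for pile C with g(k) = mex{g(k−s) : s ∈ {2, 3, 4, 7}, s ≤ k}:
g(0) = mex{} = 0
g(1) = mex{} = 0
g(2) = mex{0} = 1
g(3) = mex{0} = 1
g(4) = mex{0,1} = 2
g(5) = mex{0,1} = 2
g(6) = mex{1,2} = 0
g(7) = mex{0,1,2} = 3
g(8) = mex{0,2} = 1
So g(8) = 1.
By the Sprague-Grundy theorem, the Grundy value of a sum of independent games is the XOR of the component values.
Combined value = 1 XOR 4 XOR 1 = 4.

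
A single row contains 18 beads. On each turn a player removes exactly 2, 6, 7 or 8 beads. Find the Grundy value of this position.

Grundy values for subtraction set {2, 6, 7, 8}:
k:     0  1  2  3  4  5  6  7  8  9 10 11 12 13 14 15 16 17 18
g(k):  0  0  1  1  0  0  1  1  2  2  3  3  2  2  0  0  1  1  0
So g(18) = 0.

0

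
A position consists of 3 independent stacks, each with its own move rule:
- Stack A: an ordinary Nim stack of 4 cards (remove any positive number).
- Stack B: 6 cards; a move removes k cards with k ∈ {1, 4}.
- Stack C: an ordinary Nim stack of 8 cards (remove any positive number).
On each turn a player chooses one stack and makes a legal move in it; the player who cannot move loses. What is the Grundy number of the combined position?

Stack A is a plain Nim stack of size 4, so its Grundy value is 4.
Grundy values for stack B (subtraction set {1, 4}):
k:     0  1  2  3  4  5  6
g(k):  0  1  0  1  2  0  1
So g(6) = 1.
Stack C is a plain Nim stack of size 8, so its Grundy value is 8.
By the Sprague-Grundy theorem, the Grundy value of a sum of independent games is the XOR of the component values.
Combined value = 4 ⊕ 1 ⊕ 8 = 13.

13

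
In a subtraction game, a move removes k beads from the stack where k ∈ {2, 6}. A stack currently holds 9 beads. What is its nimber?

Grundy values for subtraction set {2, 6}:
g(0) = mex{} = 0
g(1) = mex{} = 0
g(2) = mex{0} = 1
g(3) = mex{0} = 1
g(4) = mex{1} = 0
g(5) = mex{1} = 0
g(6) = mex{0} = 1
g(7) = mex{0} = 1
g(8) = mex{1} = 0
g(9) = mex{1} = 0
So g(9) = 0.

0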